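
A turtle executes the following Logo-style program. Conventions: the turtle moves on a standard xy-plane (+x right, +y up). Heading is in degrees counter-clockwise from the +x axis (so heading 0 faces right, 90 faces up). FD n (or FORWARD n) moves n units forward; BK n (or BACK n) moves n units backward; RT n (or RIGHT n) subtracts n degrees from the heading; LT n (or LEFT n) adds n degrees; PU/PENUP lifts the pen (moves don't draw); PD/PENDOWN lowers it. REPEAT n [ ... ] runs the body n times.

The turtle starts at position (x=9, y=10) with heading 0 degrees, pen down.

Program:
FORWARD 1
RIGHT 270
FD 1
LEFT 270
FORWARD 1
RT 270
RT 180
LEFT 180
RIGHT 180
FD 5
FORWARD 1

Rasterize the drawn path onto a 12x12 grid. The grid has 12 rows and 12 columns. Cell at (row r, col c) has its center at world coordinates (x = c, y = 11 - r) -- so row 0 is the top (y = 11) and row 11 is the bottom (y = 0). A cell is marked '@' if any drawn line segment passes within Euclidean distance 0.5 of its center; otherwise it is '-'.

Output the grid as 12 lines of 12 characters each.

Answer: ----------@@
---------@@@
-----------@
-----------@
-----------@
-----------@
-----------@
------------
------------
------------
------------
------------

Derivation:
Segment 0: (9,10) -> (10,10)
Segment 1: (10,10) -> (10,11)
Segment 2: (10,11) -> (11,11)
Segment 3: (11,11) -> (11,6)
Segment 4: (11,6) -> (11,5)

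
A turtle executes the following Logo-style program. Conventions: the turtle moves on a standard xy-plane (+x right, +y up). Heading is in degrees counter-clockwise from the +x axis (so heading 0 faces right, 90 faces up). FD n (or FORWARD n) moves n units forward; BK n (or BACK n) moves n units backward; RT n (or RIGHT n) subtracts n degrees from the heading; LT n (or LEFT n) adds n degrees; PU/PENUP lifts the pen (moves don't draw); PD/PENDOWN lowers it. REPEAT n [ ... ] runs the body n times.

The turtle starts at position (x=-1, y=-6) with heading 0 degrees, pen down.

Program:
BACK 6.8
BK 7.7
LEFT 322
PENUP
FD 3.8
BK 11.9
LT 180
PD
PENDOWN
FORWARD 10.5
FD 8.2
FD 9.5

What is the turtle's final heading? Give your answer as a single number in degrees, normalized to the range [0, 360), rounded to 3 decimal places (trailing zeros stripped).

Answer: 142

Derivation:
Executing turtle program step by step:
Start: pos=(-1,-6), heading=0, pen down
BK 6.8: (-1,-6) -> (-7.8,-6) [heading=0, draw]
BK 7.7: (-7.8,-6) -> (-15.5,-6) [heading=0, draw]
LT 322: heading 0 -> 322
PU: pen up
FD 3.8: (-15.5,-6) -> (-12.506,-8.34) [heading=322, move]
BK 11.9: (-12.506,-8.34) -> (-21.883,-1.013) [heading=322, move]
LT 180: heading 322 -> 142
PD: pen down
PD: pen down
FD 10.5: (-21.883,-1.013) -> (-30.157,5.451) [heading=142, draw]
FD 8.2: (-30.157,5.451) -> (-36.619,10.5) [heading=142, draw]
FD 9.5: (-36.619,10.5) -> (-44.105,16.349) [heading=142, draw]
Final: pos=(-44.105,16.349), heading=142, 5 segment(s) drawn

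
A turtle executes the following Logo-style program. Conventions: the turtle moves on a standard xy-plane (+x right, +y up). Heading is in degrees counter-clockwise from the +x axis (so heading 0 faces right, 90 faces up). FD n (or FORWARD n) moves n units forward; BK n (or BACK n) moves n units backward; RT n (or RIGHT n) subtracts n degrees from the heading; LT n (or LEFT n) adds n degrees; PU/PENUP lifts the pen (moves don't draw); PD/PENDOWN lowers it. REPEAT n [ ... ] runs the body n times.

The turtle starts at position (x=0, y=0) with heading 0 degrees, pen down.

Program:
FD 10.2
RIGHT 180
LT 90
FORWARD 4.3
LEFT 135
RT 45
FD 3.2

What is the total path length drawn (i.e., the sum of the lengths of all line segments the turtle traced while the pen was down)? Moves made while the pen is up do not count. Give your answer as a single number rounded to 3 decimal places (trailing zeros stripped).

Executing turtle program step by step:
Start: pos=(0,0), heading=0, pen down
FD 10.2: (0,0) -> (10.2,0) [heading=0, draw]
RT 180: heading 0 -> 180
LT 90: heading 180 -> 270
FD 4.3: (10.2,0) -> (10.2,-4.3) [heading=270, draw]
LT 135: heading 270 -> 45
RT 45: heading 45 -> 0
FD 3.2: (10.2,-4.3) -> (13.4,-4.3) [heading=0, draw]
Final: pos=(13.4,-4.3), heading=0, 3 segment(s) drawn

Segment lengths:
  seg 1: (0,0) -> (10.2,0), length = 10.2
  seg 2: (10.2,0) -> (10.2,-4.3), length = 4.3
  seg 3: (10.2,-4.3) -> (13.4,-4.3), length = 3.2
Total = 17.7

Answer: 17.7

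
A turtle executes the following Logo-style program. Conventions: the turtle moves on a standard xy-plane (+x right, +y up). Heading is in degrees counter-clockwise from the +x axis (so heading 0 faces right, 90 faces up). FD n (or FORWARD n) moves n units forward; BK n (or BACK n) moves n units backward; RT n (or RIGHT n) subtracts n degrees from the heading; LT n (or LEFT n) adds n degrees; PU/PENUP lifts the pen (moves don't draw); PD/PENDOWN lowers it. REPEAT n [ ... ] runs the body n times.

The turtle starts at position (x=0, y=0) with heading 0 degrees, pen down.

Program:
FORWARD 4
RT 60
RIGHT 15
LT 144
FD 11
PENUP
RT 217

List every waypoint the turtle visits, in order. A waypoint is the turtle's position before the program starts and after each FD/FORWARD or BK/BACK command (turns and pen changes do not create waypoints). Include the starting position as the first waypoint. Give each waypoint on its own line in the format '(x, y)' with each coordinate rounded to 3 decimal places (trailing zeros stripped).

Executing turtle program step by step:
Start: pos=(0,0), heading=0, pen down
FD 4: (0,0) -> (4,0) [heading=0, draw]
RT 60: heading 0 -> 300
RT 15: heading 300 -> 285
LT 144: heading 285 -> 69
FD 11: (4,0) -> (7.942,10.269) [heading=69, draw]
PU: pen up
RT 217: heading 69 -> 212
Final: pos=(7.942,10.269), heading=212, 2 segment(s) drawn
Waypoints (3 total):
(0, 0)
(4, 0)
(7.942, 10.269)

Answer: (0, 0)
(4, 0)
(7.942, 10.269)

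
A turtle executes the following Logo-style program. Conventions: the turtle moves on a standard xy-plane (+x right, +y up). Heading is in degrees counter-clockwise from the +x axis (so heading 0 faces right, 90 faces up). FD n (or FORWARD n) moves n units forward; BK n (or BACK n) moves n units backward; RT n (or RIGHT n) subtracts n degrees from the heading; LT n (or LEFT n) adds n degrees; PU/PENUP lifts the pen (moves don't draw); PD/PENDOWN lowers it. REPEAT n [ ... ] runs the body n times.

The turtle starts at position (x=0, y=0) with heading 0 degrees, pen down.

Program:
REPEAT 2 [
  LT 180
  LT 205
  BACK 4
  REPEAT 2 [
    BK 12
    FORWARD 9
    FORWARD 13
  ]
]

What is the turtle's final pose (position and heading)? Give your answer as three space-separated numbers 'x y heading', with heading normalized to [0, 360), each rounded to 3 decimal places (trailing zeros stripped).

Executing turtle program step by step:
Start: pos=(0,0), heading=0, pen down
REPEAT 2 [
  -- iteration 1/2 --
  LT 180: heading 0 -> 180
  LT 205: heading 180 -> 25
  BK 4: (0,0) -> (-3.625,-1.69) [heading=25, draw]
  REPEAT 2 [
    -- iteration 1/2 --
    BK 12: (-3.625,-1.69) -> (-14.501,-6.762) [heading=25, draw]
    FD 9: (-14.501,-6.762) -> (-6.344,-2.958) [heading=25, draw]
    FD 13: (-6.344,-2.958) -> (5.438,2.536) [heading=25, draw]
    -- iteration 2/2 --
    BK 12: (5.438,2.536) -> (-5.438,-2.536) [heading=25, draw]
    FD 9: (-5.438,-2.536) -> (2.719,1.268) [heading=25, draw]
    FD 13: (2.719,1.268) -> (14.501,6.762) [heading=25, draw]
  ]
  -- iteration 2/2 --
  LT 180: heading 25 -> 205
  LT 205: heading 205 -> 50
  BK 4: (14.501,6.762) -> (11.93,3.698) [heading=50, draw]
  REPEAT 2 [
    -- iteration 1/2 --
    BK 12: (11.93,3.698) -> (4.216,-5.495) [heading=50, draw]
    FD 9: (4.216,-5.495) -> (10.001,1.4) [heading=50, draw]
    FD 13: (10.001,1.4) -> (18.358,11.358) [heading=50, draw]
    -- iteration 2/2 --
    BK 12: (18.358,11.358) -> (10.644,2.166) [heading=50, draw]
    FD 9: (10.644,2.166) -> (16.429,9.06) [heading=50, draw]
    FD 13: (16.429,9.06) -> (24.786,19.019) [heading=50, draw]
  ]
]
Final: pos=(24.786,19.019), heading=50, 14 segment(s) drawn

Answer: 24.786 19.019 50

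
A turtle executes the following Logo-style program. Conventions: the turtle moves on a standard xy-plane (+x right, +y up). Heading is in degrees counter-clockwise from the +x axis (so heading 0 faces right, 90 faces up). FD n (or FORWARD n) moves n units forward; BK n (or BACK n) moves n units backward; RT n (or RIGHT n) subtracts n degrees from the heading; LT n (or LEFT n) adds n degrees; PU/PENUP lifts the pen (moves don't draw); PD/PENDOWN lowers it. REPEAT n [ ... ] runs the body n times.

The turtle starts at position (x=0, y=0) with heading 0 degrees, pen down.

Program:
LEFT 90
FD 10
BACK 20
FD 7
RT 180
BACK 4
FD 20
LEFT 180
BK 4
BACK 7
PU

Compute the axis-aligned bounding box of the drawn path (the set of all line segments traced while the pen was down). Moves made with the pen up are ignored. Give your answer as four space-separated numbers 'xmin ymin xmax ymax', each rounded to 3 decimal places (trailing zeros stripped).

Answer: 0 -30 0 10

Derivation:
Executing turtle program step by step:
Start: pos=(0,0), heading=0, pen down
LT 90: heading 0 -> 90
FD 10: (0,0) -> (0,10) [heading=90, draw]
BK 20: (0,10) -> (0,-10) [heading=90, draw]
FD 7: (0,-10) -> (0,-3) [heading=90, draw]
RT 180: heading 90 -> 270
BK 4: (0,-3) -> (0,1) [heading=270, draw]
FD 20: (0,1) -> (0,-19) [heading=270, draw]
LT 180: heading 270 -> 90
BK 4: (0,-19) -> (0,-23) [heading=90, draw]
BK 7: (0,-23) -> (0,-30) [heading=90, draw]
PU: pen up
Final: pos=(0,-30), heading=90, 7 segment(s) drawn

Segment endpoints: x in {0, 0, 0, 0, 0, 0, 0, 0}, y in {-30, -23, -19, -10, -3, 0, 1, 10}
xmin=0, ymin=-30, xmax=0, ymax=10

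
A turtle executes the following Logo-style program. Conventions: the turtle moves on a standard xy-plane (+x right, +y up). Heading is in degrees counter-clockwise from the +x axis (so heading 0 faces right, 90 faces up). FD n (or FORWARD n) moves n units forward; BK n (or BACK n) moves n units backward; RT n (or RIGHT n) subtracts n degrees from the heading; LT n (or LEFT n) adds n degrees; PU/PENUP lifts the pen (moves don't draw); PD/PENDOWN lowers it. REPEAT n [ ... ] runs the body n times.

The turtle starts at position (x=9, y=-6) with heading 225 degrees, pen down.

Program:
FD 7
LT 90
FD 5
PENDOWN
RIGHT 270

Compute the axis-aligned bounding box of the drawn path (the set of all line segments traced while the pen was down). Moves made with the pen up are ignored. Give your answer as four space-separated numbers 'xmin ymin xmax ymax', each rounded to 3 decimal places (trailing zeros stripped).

Answer: 4.05 -14.485 9 -6

Derivation:
Executing turtle program step by step:
Start: pos=(9,-6), heading=225, pen down
FD 7: (9,-6) -> (4.05,-10.95) [heading=225, draw]
LT 90: heading 225 -> 315
FD 5: (4.05,-10.95) -> (7.586,-14.485) [heading=315, draw]
PD: pen down
RT 270: heading 315 -> 45
Final: pos=(7.586,-14.485), heading=45, 2 segment(s) drawn

Segment endpoints: x in {4.05, 7.586, 9}, y in {-14.485, -10.95, -6}
xmin=4.05, ymin=-14.485, xmax=9, ymax=-6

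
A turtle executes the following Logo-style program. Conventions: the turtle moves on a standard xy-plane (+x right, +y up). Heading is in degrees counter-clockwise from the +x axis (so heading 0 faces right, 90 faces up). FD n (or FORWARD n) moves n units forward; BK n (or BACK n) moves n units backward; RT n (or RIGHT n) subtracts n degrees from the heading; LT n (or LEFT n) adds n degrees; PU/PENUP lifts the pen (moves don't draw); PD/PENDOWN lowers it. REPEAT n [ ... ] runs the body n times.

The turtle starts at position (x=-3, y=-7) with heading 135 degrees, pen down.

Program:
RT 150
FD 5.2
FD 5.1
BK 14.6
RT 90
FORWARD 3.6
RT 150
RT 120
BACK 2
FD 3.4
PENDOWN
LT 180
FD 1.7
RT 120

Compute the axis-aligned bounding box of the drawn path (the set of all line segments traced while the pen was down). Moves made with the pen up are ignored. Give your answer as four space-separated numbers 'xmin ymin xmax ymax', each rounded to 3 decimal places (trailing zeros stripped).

Answer: -10.017 -9.727 6.949 -5.887

Derivation:
Executing turtle program step by step:
Start: pos=(-3,-7), heading=135, pen down
RT 150: heading 135 -> 345
FD 5.2: (-3,-7) -> (2.023,-8.346) [heading=345, draw]
FD 5.1: (2.023,-8.346) -> (6.949,-9.666) [heading=345, draw]
BK 14.6: (6.949,-9.666) -> (-7.153,-5.887) [heading=345, draw]
RT 90: heading 345 -> 255
FD 3.6: (-7.153,-5.887) -> (-8.085,-9.364) [heading=255, draw]
RT 150: heading 255 -> 105
RT 120: heading 105 -> 345
BK 2: (-8.085,-9.364) -> (-10.017,-8.847) [heading=345, draw]
FD 3.4: (-10.017,-8.847) -> (-6.733,-9.727) [heading=345, draw]
PD: pen down
LT 180: heading 345 -> 165
FD 1.7: (-6.733,-9.727) -> (-8.375,-9.287) [heading=165, draw]
RT 120: heading 165 -> 45
Final: pos=(-8.375,-9.287), heading=45, 7 segment(s) drawn

Segment endpoints: x in {-10.017, -8.375, -8.085, -7.153, -6.733, -3, 2.023, 6.949}, y in {-9.727, -9.666, -9.364, -9.287, -8.847, -8.346, -7, -5.887}
xmin=-10.017, ymin=-9.727, xmax=6.949, ymax=-5.887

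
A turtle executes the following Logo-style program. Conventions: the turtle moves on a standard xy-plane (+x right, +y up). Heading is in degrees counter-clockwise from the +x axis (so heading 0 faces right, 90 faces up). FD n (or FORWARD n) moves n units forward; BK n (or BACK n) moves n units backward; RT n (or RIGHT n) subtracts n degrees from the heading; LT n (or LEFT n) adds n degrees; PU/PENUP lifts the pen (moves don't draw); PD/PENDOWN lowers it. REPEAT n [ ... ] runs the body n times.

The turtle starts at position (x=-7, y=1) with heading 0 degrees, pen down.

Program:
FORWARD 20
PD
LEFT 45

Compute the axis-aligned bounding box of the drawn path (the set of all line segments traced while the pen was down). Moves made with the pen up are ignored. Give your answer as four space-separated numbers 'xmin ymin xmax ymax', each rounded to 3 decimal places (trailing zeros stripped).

Answer: -7 1 13 1

Derivation:
Executing turtle program step by step:
Start: pos=(-7,1), heading=0, pen down
FD 20: (-7,1) -> (13,1) [heading=0, draw]
PD: pen down
LT 45: heading 0 -> 45
Final: pos=(13,1), heading=45, 1 segment(s) drawn

Segment endpoints: x in {-7, 13}, y in {1}
xmin=-7, ymin=1, xmax=13, ymax=1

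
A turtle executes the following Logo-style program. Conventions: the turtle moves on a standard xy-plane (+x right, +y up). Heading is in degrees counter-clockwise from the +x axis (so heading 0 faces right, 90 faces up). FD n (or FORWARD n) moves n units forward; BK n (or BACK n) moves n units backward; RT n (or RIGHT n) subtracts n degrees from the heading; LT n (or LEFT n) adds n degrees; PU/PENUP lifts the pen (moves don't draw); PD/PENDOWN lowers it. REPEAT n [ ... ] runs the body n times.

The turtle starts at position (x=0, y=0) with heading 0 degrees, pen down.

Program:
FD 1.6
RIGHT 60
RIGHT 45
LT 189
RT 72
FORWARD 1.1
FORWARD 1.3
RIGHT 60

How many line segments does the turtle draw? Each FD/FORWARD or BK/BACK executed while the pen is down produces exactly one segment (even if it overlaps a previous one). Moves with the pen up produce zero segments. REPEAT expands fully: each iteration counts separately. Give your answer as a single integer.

Answer: 3

Derivation:
Executing turtle program step by step:
Start: pos=(0,0), heading=0, pen down
FD 1.6: (0,0) -> (1.6,0) [heading=0, draw]
RT 60: heading 0 -> 300
RT 45: heading 300 -> 255
LT 189: heading 255 -> 84
RT 72: heading 84 -> 12
FD 1.1: (1.6,0) -> (2.676,0.229) [heading=12, draw]
FD 1.3: (2.676,0.229) -> (3.948,0.499) [heading=12, draw]
RT 60: heading 12 -> 312
Final: pos=(3.948,0.499), heading=312, 3 segment(s) drawn
Segments drawn: 3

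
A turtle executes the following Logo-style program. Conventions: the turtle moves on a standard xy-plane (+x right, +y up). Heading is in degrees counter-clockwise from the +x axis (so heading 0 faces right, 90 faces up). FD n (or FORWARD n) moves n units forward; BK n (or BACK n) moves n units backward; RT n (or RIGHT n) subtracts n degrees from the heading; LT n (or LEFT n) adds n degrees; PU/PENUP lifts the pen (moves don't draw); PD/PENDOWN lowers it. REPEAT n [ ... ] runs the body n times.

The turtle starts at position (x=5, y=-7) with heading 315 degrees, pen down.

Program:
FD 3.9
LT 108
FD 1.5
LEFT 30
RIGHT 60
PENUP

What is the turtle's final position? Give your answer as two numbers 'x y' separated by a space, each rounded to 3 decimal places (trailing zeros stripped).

Executing turtle program step by step:
Start: pos=(5,-7), heading=315, pen down
FD 3.9: (5,-7) -> (7.758,-9.758) [heading=315, draw]
LT 108: heading 315 -> 63
FD 1.5: (7.758,-9.758) -> (8.439,-8.421) [heading=63, draw]
LT 30: heading 63 -> 93
RT 60: heading 93 -> 33
PU: pen up
Final: pos=(8.439,-8.421), heading=33, 2 segment(s) drawn

Answer: 8.439 -8.421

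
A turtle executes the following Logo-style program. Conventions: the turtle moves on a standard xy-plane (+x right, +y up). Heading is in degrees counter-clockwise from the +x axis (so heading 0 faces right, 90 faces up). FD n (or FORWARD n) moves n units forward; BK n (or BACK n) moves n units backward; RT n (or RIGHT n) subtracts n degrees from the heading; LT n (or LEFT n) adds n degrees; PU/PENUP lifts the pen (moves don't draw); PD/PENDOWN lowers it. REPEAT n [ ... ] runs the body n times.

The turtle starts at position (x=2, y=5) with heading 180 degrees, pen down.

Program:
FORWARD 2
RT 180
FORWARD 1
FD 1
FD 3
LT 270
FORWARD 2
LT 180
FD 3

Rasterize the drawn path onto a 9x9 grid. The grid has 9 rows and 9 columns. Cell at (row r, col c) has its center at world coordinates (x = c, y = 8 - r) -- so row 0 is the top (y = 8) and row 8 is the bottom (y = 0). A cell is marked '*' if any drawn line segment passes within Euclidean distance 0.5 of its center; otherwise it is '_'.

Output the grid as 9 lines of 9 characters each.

Answer: _________
_________
_____*___
******___
_____*___
_____*___
_________
_________
_________

Derivation:
Segment 0: (2,5) -> (0,5)
Segment 1: (0,5) -> (1,5)
Segment 2: (1,5) -> (2,5)
Segment 3: (2,5) -> (5,5)
Segment 4: (5,5) -> (5,3)
Segment 5: (5,3) -> (5,6)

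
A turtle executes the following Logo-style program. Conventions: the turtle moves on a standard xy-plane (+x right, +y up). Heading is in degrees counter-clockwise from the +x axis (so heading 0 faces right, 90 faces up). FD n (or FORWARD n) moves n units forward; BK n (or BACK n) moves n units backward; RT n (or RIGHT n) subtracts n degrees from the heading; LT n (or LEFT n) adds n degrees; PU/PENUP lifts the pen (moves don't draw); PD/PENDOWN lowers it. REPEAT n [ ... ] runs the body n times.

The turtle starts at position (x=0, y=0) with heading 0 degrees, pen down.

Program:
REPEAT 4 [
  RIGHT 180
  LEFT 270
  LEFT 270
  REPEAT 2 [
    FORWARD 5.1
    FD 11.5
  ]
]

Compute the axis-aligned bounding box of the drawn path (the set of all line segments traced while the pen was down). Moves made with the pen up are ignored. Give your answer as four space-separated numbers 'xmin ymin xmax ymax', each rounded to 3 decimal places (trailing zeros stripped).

Answer: 0 0 132.8 0

Derivation:
Executing turtle program step by step:
Start: pos=(0,0), heading=0, pen down
REPEAT 4 [
  -- iteration 1/4 --
  RT 180: heading 0 -> 180
  LT 270: heading 180 -> 90
  LT 270: heading 90 -> 0
  REPEAT 2 [
    -- iteration 1/2 --
    FD 5.1: (0,0) -> (5.1,0) [heading=0, draw]
    FD 11.5: (5.1,0) -> (16.6,0) [heading=0, draw]
    -- iteration 2/2 --
    FD 5.1: (16.6,0) -> (21.7,0) [heading=0, draw]
    FD 11.5: (21.7,0) -> (33.2,0) [heading=0, draw]
  ]
  -- iteration 2/4 --
  RT 180: heading 0 -> 180
  LT 270: heading 180 -> 90
  LT 270: heading 90 -> 0
  REPEAT 2 [
    -- iteration 1/2 --
    FD 5.1: (33.2,0) -> (38.3,0) [heading=0, draw]
    FD 11.5: (38.3,0) -> (49.8,0) [heading=0, draw]
    -- iteration 2/2 --
    FD 5.1: (49.8,0) -> (54.9,0) [heading=0, draw]
    FD 11.5: (54.9,0) -> (66.4,0) [heading=0, draw]
  ]
  -- iteration 3/4 --
  RT 180: heading 0 -> 180
  LT 270: heading 180 -> 90
  LT 270: heading 90 -> 0
  REPEAT 2 [
    -- iteration 1/2 --
    FD 5.1: (66.4,0) -> (71.5,0) [heading=0, draw]
    FD 11.5: (71.5,0) -> (83,0) [heading=0, draw]
    -- iteration 2/2 --
    FD 5.1: (83,0) -> (88.1,0) [heading=0, draw]
    FD 11.5: (88.1,0) -> (99.6,0) [heading=0, draw]
  ]
  -- iteration 4/4 --
  RT 180: heading 0 -> 180
  LT 270: heading 180 -> 90
  LT 270: heading 90 -> 0
  REPEAT 2 [
    -- iteration 1/2 --
    FD 5.1: (99.6,0) -> (104.7,0) [heading=0, draw]
    FD 11.5: (104.7,0) -> (116.2,0) [heading=0, draw]
    -- iteration 2/2 --
    FD 5.1: (116.2,0) -> (121.3,0) [heading=0, draw]
    FD 11.5: (121.3,0) -> (132.8,0) [heading=0, draw]
  ]
]
Final: pos=(132.8,0), heading=0, 16 segment(s) drawn

Segment endpoints: x in {0, 5.1, 16.6, 21.7, 33.2, 38.3, 49.8, 54.9, 66.4, 71.5, 83, 88.1, 99.6, 104.7, 116.2, 121.3, 132.8}, y in {0, 0, 0, 0, 0, 0, 0, 0, 0, 0, 0, 0, 0, 0, 0, 0, 0}
xmin=0, ymin=0, xmax=132.8, ymax=0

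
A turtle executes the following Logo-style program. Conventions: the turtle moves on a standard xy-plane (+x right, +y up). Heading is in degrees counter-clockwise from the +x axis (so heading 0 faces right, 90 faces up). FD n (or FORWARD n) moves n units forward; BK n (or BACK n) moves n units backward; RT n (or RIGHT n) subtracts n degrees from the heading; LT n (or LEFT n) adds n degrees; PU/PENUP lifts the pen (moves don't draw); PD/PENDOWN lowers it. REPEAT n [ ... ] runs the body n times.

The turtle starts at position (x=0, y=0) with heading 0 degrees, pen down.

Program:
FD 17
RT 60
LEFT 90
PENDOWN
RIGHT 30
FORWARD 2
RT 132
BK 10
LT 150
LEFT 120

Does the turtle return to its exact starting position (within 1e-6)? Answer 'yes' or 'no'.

Answer: no

Derivation:
Executing turtle program step by step:
Start: pos=(0,0), heading=0, pen down
FD 17: (0,0) -> (17,0) [heading=0, draw]
RT 60: heading 0 -> 300
LT 90: heading 300 -> 30
PD: pen down
RT 30: heading 30 -> 0
FD 2: (17,0) -> (19,0) [heading=0, draw]
RT 132: heading 0 -> 228
BK 10: (19,0) -> (25.691,7.431) [heading=228, draw]
LT 150: heading 228 -> 18
LT 120: heading 18 -> 138
Final: pos=(25.691,7.431), heading=138, 3 segment(s) drawn

Start position: (0, 0)
Final position: (25.691, 7.431)
Distance = 26.745; >= 1e-6 -> NOT closed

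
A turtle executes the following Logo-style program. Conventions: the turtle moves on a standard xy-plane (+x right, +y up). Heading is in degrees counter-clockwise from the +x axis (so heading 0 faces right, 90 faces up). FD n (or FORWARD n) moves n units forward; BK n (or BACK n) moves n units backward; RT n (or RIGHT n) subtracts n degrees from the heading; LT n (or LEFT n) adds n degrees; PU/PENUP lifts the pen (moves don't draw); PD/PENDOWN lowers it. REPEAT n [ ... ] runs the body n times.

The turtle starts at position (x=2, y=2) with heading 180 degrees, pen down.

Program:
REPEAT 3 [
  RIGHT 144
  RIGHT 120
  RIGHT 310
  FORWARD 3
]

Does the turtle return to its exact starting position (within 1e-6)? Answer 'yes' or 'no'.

Answer: no

Derivation:
Executing turtle program step by step:
Start: pos=(2,2), heading=180, pen down
REPEAT 3 [
  -- iteration 1/3 --
  RT 144: heading 180 -> 36
  RT 120: heading 36 -> 276
  RT 310: heading 276 -> 326
  FD 3: (2,2) -> (4.487,0.322) [heading=326, draw]
  -- iteration 2/3 --
  RT 144: heading 326 -> 182
  RT 120: heading 182 -> 62
  RT 310: heading 62 -> 112
  FD 3: (4.487,0.322) -> (3.363,3.104) [heading=112, draw]
  -- iteration 3/3 --
  RT 144: heading 112 -> 328
  RT 120: heading 328 -> 208
  RT 310: heading 208 -> 258
  FD 3: (3.363,3.104) -> (2.74,0.17) [heading=258, draw]
]
Final: pos=(2.74,0.17), heading=258, 3 segment(s) drawn

Start position: (2, 2)
Final position: (2.74, 0.17)
Distance = 1.974; >= 1e-6 -> NOT closed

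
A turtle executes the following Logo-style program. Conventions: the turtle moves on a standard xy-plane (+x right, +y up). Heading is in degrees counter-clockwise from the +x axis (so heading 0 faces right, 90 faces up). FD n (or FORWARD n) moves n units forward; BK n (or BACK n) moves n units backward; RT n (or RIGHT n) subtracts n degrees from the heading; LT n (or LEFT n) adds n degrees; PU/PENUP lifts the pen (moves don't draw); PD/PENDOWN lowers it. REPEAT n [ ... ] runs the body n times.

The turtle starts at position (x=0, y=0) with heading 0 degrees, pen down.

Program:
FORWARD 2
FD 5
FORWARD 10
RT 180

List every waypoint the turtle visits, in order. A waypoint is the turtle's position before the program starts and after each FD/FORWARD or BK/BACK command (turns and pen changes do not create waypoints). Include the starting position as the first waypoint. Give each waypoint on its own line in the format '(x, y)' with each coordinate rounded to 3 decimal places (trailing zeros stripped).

Executing turtle program step by step:
Start: pos=(0,0), heading=0, pen down
FD 2: (0,0) -> (2,0) [heading=0, draw]
FD 5: (2,0) -> (7,0) [heading=0, draw]
FD 10: (7,0) -> (17,0) [heading=0, draw]
RT 180: heading 0 -> 180
Final: pos=(17,0), heading=180, 3 segment(s) drawn
Waypoints (4 total):
(0, 0)
(2, 0)
(7, 0)
(17, 0)

Answer: (0, 0)
(2, 0)
(7, 0)
(17, 0)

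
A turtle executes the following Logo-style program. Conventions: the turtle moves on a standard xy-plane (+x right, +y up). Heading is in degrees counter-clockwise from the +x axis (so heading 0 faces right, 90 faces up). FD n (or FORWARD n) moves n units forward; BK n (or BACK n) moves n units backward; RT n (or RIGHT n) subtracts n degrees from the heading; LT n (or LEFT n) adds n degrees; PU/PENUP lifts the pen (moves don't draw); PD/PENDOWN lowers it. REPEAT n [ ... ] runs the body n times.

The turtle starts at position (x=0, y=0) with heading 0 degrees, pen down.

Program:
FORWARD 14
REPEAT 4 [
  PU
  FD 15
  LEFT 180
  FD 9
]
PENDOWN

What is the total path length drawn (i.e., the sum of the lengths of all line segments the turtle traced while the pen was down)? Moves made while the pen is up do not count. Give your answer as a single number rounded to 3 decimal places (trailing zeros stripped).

Answer: 14

Derivation:
Executing turtle program step by step:
Start: pos=(0,0), heading=0, pen down
FD 14: (0,0) -> (14,0) [heading=0, draw]
REPEAT 4 [
  -- iteration 1/4 --
  PU: pen up
  FD 15: (14,0) -> (29,0) [heading=0, move]
  LT 180: heading 0 -> 180
  FD 9: (29,0) -> (20,0) [heading=180, move]
  -- iteration 2/4 --
  PU: pen up
  FD 15: (20,0) -> (5,0) [heading=180, move]
  LT 180: heading 180 -> 0
  FD 9: (5,0) -> (14,0) [heading=0, move]
  -- iteration 3/4 --
  PU: pen up
  FD 15: (14,0) -> (29,0) [heading=0, move]
  LT 180: heading 0 -> 180
  FD 9: (29,0) -> (20,0) [heading=180, move]
  -- iteration 4/4 --
  PU: pen up
  FD 15: (20,0) -> (5,0) [heading=180, move]
  LT 180: heading 180 -> 0
  FD 9: (5,0) -> (14,0) [heading=0, move]
]
PD: pen down
Final: pos=(14,0), heading=0, 1 segment(s) drawn

Segment lengths:
  seg 1: (0,0) -> (14,0), length = 14
Total = 14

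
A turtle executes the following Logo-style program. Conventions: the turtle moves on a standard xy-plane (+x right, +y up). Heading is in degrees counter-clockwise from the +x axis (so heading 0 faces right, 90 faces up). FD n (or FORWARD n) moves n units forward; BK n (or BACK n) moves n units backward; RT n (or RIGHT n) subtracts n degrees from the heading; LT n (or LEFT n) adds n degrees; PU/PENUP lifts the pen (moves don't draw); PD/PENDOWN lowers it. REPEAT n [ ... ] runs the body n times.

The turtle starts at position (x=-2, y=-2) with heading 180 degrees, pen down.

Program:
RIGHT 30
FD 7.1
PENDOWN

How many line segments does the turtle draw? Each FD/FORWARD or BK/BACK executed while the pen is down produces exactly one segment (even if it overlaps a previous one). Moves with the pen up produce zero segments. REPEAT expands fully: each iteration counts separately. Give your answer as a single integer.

Answer: 1

Derivation:
Executing turtle program step by step:
Start: pos=(-2,-2), heading=180, pen down
RT 30: heading 180 -> 150
FD 7.1: (-2,-2) -> (-8.149,1.55) [heading=150, draw]
PD: pen down
Final: pos=(-8.149,1.55), heading=150, 1 segment(s) drawn
Segments drawn: 1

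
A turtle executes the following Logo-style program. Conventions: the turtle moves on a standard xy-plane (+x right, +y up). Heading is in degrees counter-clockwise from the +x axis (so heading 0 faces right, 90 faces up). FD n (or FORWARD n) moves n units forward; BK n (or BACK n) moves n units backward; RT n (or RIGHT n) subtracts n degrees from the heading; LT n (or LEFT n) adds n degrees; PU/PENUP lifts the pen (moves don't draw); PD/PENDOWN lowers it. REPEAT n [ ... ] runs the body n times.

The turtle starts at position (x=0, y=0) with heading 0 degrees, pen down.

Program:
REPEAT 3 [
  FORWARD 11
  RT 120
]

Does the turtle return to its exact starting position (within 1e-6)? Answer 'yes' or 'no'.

Answer: yes

Derivation:
Executing turtle program step by step:
Start: pos=(0,0), heading=0, pen down
REPEAT 3 [
  -- iteration 1/3 --
  FD 11: (0,0) -> (11,0) [heading=0, draw]
  RT 120: heading 0 -> 240
  -- iteration 2/3 --
  FD 11: (11,0) -> (5.5,-9.526) [heading=240, draw]
  RT 120: heading 240 -> 120
  -- iteration 3/3 --
  FD 11: (5.5,-9.526) -> (0,0) [heading=120, draw]
  RT 120: heading 120 -> 0
]
Final: pos=(0,0), heading=0, 3 segment(s) drawn

Start position: (0, 0)
Final position: (0, 0)
Distance = 0; < 1e-6 -> CLOSED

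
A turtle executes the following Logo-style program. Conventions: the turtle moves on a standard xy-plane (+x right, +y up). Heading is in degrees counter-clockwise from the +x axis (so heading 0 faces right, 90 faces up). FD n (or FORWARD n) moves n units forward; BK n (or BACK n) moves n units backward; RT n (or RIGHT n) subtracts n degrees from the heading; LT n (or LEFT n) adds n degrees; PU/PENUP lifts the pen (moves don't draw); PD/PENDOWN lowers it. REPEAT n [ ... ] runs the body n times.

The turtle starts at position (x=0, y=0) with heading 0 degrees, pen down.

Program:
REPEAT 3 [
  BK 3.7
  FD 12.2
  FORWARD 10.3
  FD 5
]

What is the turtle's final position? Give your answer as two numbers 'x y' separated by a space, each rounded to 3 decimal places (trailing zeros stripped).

Executing turtle program step by step:
Start: pos=(0,0), heading=0, pen down
REPEAT 3 [
  -- iteration 1/3 --
  BK 3.7: (0,0) -> (-3.7,0) [heading=0, draw]
  FD 12.2: (-3.7,0) -> (8.5,0) [heading=0, draw]
  FD 10.3: (8.5,0) -> (18.8,0) [heading=0, draw]
  FD 5: (18.8,0) -> (23.8,0) [heading=0, draw]
  -- iteration 2/3 --
  BK 3.7: (23.8,0) -> (20.1,0) [heading=0, draw]
  FD 12.2: (20.1,0) -> (32.3,0) [heading=0, draw]
  FD 10.3: (32.3,0) -> (42.6,0) [heading=0, draw]
  FD 5: (42.6,0) -> (47.6,0) [heading=0, draw]
  -- iteration 3/3 --
  BK 3.7: (47.6,0) -> (43.9,0) [heading=0, draw]
  FD 12.2: (43.9,0) -> (56.1,0) [heading=0, draw]
  FD 10.3: (56.1,0) -> (66.4,0) [heading=0, draw]
  FD 5: (66.4,0) -> (71.4,0) [heading=0, draw]
]
Final: pos=(71.4,0), heading=0, 12 segment(s) drawn

Answer: 71.4 0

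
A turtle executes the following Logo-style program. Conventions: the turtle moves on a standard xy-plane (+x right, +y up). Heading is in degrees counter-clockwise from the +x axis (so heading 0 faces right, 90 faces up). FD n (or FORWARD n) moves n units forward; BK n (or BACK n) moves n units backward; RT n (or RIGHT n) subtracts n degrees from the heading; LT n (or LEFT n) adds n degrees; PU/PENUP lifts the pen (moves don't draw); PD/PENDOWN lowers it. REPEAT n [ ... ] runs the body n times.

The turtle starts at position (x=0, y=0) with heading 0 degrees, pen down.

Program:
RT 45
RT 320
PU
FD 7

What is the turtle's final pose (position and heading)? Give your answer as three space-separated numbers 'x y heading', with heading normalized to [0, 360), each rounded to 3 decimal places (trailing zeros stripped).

Executing turtle program step by step:
Start: pos=(0,0), heading=0, pen down
RT 45: heading 0 -> 315
RT 320: heading 315 -> 355
PU: pen up
FD 7: (0,0) -> (6.973,-0.61) [heading=355, move]
Final: pos=(6.973,-0.61), heading=355, 0 segment(s) drawn

Answer: 6.973 -0.61 355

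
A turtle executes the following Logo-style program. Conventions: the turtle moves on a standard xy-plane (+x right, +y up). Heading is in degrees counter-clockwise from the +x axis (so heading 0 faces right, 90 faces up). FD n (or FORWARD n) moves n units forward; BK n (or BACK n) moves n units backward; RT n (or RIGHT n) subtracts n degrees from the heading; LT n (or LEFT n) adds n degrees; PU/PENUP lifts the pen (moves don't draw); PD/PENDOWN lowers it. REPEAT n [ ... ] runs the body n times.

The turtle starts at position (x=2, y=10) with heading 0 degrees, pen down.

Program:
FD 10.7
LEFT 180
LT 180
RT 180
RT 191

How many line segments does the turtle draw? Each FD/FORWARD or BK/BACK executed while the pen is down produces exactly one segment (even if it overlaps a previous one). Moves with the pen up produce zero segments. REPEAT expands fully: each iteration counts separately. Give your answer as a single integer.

Executing turtle program step by step:
Start: pos=(2,10), heading=0, pen down
FD 10.7: (2,10) -> (12.7,10) [heading=0, draw]
LT 180: heading 0 -> 180
LT 180: heading 180 -> 0
RT 180: heading 0 -> 180
RT 191: heading 180 -> 349
Final: pos=(12.7,10), heading=349, 1 segment(s) drawn
Segments drawn: 1

Answer: 1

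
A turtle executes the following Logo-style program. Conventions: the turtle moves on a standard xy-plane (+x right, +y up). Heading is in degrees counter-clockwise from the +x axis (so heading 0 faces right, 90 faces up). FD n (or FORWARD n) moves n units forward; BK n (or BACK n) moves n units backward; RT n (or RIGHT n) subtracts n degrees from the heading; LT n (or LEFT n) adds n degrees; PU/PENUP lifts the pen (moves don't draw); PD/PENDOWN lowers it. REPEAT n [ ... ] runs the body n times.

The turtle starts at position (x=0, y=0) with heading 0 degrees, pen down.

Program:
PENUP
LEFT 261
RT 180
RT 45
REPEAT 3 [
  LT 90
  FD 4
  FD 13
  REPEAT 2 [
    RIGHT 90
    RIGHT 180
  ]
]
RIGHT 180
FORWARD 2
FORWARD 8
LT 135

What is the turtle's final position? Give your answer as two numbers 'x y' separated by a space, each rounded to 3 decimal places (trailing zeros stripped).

Executing turtle program step by step:
Start: pos=(0,0), heading=0, pen down
PU: pen up
LT 261: heading 0 -> 261
RT 180: heading 261 -> 81
RT 45: heading 81 -> 36
REPEAT 3 [
  -- iteration 1/3 --
  LT 90: heading 36 -> 126
  FD 4: (0,0) -> (-2.351,3.236) [heading=126, move]
  FD 13: (-2.351,3.236) -> (-9.992,13.753) [heading=126, move]
  REPEAT 2 [
    -- iteration 1/2 --
    RT 90: heading 126 -> 36
    RT 180: heading 36 -> 216
    -- iteration 2/2 --
    RT 90: heading 216 -> 126
    RT 180: heading 126 -> 306
  ]
  -- iteration 2/3 --
  LT 90: heading 306 -> 36
  FD 4: (-9.992,13.753) -> (-6.756,16.104) [heading=36, move]
  FD 13: (-6.756,16.104) -> (3.761,23.746) [heading=36, move]
  REPEAT 2 [
    -- iteration 1/2 --
    RT 90: heading 36 -> 306
    RT 180: heading 306 -> 126
    -- iteration 2/2 --
    RT 90: heading 126 -> 36
    RT 180: heading 36 -> 216
  ]
  -- iteration 3/3 --
  LT 90: heading 216 -> 306
  FD 4: (3.761,23.746) -> (6.112,20.51) [heading=306, move]
  FD 13: (6.112,20.51) -> (13.753,9.992) [heading=306, move]
  REPEAT 2 [
    -- iteration 1/2 --
    RT 90: heading 306 -> 216
    RT 180: heading 216 -> 36
    -- iteration 2/2 --
    RT 90: heading 36 -> 306
    RT 180: heading 306 -> 126
  ]
]
RT 180: heading 126 -> 306
FD 2: (13.753,9.992) -> (14.929,8.374) [heading=306, move]
FD 8: (14.929,8.374) -> (19.631,1.902) [heading=306, move]
LT 135: heading 306 -> 81
Final: pos=(19.631,1.902), heading=81, 0 segment(s) drawn

Answer: 19.631 1.902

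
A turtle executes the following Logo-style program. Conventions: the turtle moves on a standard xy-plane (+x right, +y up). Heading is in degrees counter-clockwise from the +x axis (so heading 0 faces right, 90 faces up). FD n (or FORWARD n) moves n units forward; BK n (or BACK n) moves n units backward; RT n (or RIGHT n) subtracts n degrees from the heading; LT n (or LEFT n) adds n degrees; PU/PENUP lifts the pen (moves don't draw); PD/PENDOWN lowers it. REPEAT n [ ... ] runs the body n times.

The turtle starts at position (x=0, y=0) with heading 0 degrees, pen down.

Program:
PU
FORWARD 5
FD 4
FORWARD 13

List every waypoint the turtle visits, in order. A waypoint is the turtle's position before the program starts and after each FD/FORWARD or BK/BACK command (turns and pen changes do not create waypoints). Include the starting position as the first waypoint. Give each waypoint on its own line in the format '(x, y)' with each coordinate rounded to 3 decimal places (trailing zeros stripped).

Executing turtle program step by step:
Start: pos=(0,0), heading=0, pen down
PU: pen up
FD 5: (0,0) -> (5,0) [heading=0, move]
FD 4: (5,0) -> (9,0) [heading=0, move]
FD 13: (9,0) -> (22,0) [heading=0, move]
Final: pos=(22,0), heading=0, 0 segment(s) drawn
Waypoints (4 total):
(0, 0)
(5, 0)
(9, 0)
(22, 0)

Answer: (0, 0)
(5, 0)
(9, 0)
(22, 0)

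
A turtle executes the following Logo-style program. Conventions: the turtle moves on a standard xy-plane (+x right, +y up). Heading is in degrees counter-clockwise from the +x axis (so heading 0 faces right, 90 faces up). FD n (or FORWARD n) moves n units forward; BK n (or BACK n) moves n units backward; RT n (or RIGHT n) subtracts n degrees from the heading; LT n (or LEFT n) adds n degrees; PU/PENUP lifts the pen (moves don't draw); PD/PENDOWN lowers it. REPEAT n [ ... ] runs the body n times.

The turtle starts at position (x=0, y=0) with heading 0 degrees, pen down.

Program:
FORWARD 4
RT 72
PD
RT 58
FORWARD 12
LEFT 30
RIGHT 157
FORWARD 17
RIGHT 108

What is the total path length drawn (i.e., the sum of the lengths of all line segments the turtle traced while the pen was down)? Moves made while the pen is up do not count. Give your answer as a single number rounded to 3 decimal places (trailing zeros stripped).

Answer: 33

Derivation:
Executing turtle program step by step:
Start: pos=(0,0), heading=0, pen down
FD 4: (0,0) -> (4,0) [heading=0, draw]
RT 72: heading 0 -> 288
PD: pen down
RT 58: heading 288 -> 230
FD 12: (4,0) -> (-3.713,-9.193) [heading=230, draw]
LT 30: heading 230 -> 260
RT 157: heading 260 -> 103
FD 17: (-3.713,-9.193) -> (-7.538,7.372) [heading=103, draw]
RT 108: heading 103 -> 355
Final: pos=(-7.538,7.372), heading=355, 3 segment(s) drawn

Segment lengths:
  seg 1: (0,0) -> (4,0), length = 4
  seg 2: (4,0) -> (-3.713,-9.193), length = 12
  seg 3: (-3.713,-9.193) -> (-7.538,7.372), length = 17
Total = 33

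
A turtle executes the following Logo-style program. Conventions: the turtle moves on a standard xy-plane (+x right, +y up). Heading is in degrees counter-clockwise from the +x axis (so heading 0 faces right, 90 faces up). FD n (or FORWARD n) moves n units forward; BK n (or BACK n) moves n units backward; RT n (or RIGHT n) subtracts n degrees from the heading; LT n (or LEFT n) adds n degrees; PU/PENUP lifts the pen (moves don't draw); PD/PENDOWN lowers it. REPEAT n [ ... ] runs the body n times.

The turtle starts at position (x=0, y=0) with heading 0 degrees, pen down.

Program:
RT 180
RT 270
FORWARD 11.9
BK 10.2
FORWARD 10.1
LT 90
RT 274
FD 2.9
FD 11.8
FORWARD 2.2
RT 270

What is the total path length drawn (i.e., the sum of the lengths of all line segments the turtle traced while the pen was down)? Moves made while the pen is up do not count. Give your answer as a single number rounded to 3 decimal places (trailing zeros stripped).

Executing turtle program step by step:
Start: pos=(0,0), heading=0, pen down
RT 180: heading 0 -> 180
RT 270: heading 180 -> 270
FD 11.9: (0,0) -> (0,-11.9) [heading=270, draw]
BK 10.2: (0,-11.9) -> (0,-1.7) [heading=270, draw]
FD 10.1: (0,-1.7) -> (0,-11.8) [heading=270, draw]
LT 90: heading 270 -> 0
RT 274: heading 0 -> 86
FD 2.9: (0,-11.8) -> (0.202,-8.907) [heading=86, draw]
FD 11.8: (0.202,-8.907) -> (1.025,2.864) [heading=86, draw]
FD 2.2: (1.025,2.864) -> (1.179,5.059) [heading=86, draw]
RT 270: heading 86 -> 176
Final: pos=(1.179,5.059), heading=176, 6 segment(s) drawn

Segment lengths:
  seg 1: (0,0) -> (0,-11.9), length = 11.9
  seg 2: (0,-11.9) -> (0,-1.7), length = 10.2
  seg 3: (0,-1.7) -> (0,-11.8), length = 10.1
  seg 4: (0,-11.8) -> (0.202,-8.907), length = 2.9
  seg 5: (0.202,-8.907) -> (1.025,2.864), length = 11.8
  seg 6: (1.025,2.864) -> (1.179,5.059), length = 2.2
Total = 49.1

Answer: 49.1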